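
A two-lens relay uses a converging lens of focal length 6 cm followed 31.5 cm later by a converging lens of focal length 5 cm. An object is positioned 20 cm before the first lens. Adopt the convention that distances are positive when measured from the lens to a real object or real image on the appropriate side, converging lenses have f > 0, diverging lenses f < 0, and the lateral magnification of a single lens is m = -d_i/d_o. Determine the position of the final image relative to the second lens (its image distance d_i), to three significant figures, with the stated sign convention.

First lens: d_i1 = 1/(1/6 - 1/20) = 8.571 cm.
The intermediate image is 8.571 cm to the right of lens 1, so d_o2 = L - d_i1 = 31.5 - 8.571 = 22.929 cm.
Second lens: d_i2 = 1/(1/5 - 1/(22.929)) = 6.394 cm.

6.39 cm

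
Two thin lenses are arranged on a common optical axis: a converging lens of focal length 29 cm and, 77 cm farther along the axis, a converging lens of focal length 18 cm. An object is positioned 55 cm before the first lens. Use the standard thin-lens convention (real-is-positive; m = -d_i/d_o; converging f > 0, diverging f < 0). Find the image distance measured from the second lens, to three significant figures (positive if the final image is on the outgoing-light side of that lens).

-120 cm

Applying the thin-lens equation to the first lens, 1/29 = 1/55 + 1/d_i1, which gives d_i1 = 61.346 cm.
The intermediate image is 61.346 cm to the right of lens 1, so d_o2 = L - d_i1 = 77 - 61.346 = 15.654 cm.
Applying the thin-lens equation again with f_2 = 18 cm and d_o2 = 15.654 cm gives d_i2 = -120.098 cm.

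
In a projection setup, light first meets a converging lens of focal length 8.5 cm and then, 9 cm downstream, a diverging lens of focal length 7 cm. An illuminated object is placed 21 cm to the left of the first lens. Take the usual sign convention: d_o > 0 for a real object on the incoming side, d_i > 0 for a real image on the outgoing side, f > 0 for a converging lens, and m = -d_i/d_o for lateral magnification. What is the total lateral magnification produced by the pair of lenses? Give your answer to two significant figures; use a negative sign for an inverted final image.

Lens 1: 1/d_i1 = 1/f_1 - 1/d_o1 = 1/8.5 - 1/21 = 0.07003 cm^-1, so d_i1 = 14.280 cm.
m_1 = -(14.280)/21 = -0.6800.
Since 14.280 cm > 9 cm, the first image lies past the second lens and serves as a virtual object: d_o2 = L - d_i1 = -5.280 cm.
Lens 2: 1/d_i2 = 1/f_2 - 1/d_o2 = 1/(-7) - 1/(-5.280) = 0.04654 cm^-1, so d_i2 = 21.488 cm.
m_2 = -(21.488)/(-5.280) = 4.0698.
Overall magnification: m = m_1 m_2 = -2.7674.

-2.8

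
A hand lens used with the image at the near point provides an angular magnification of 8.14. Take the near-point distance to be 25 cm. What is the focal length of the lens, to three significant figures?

For the image at the near point, M = 1 + D/f.
f = D/(M - 1) = 25/(8.14 - 1) = 3.501 cm.

3.50 cm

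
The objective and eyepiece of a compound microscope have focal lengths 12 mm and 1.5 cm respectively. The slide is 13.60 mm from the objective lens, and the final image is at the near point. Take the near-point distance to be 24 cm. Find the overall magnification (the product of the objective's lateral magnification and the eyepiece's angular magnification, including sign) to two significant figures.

-130

Convert to cm: f_obj = 12 mm = 1.2 cm; d_o = 13.60 mm = 1.36 cm.
Objective: 1/d_i = 1/f_obj - 1/d_o = 1/1.2 - 1/1.36 = 0.09804 cm^-1, so d_i = 10.200 cm.
m_obj = -d_i/d_o = -10.200/1.36 = -7.500.
Eyepiece angular magnification (image at near point): M_eye = 1 + D/f_e = 1 + 24/1.5 = 17.000.
Overall M = m_obj x M_eye = (-7.500)(17.000) = -127.50.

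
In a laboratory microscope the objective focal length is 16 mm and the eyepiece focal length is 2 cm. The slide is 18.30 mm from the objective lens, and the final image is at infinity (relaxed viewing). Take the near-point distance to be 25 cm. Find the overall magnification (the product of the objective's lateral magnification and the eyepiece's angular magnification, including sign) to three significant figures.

Convert to cm: f_obj = 16 mm = 1.6 cm; d_o = 18.30 mm = 1.83 cm.
Objective: 1/d_i = 1/f_obj - 1/d_o = 1/1.6 - 1/1.83 = 0.07855 cm^-1, so d_i = 12.730 cm.
m_obj = -d_i/d_o = -12.730/1.83 = -6.957.
Eyepiece angular magnification (image at infinity): M_eye = D/f_e = 25/2 = 12.500.
Overall M = m_obj x M_eye = (-6.957)(12.500) = -86.96.

-87.0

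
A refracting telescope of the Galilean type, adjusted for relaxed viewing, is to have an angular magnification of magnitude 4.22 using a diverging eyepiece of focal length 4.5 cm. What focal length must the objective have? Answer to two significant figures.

19 cm

|M| = f_obj/|f_eye|, so f_obj = |M| x |f_eye| = 4.22 x 4.5 = 18.990 cm.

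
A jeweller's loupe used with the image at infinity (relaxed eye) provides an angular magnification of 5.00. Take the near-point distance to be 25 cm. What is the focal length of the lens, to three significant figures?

5.00 cm

For the image at infinity, M = D/f.
f = D/M = 25/5.0 = 5.000 cm.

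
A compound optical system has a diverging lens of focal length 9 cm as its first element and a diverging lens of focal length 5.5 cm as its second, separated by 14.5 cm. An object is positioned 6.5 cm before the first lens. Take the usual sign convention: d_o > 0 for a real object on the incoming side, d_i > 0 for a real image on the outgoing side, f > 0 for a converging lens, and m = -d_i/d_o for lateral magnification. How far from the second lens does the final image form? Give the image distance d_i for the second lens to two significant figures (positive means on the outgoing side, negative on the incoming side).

First lens: d_i1 = 1/(1/(-9) - 1/6.5) = -3.774 cm.
The intermediate image is virtual, 3.774 cm to the left of lens 1, so d_o2 = L - d_i1 = 14.5 - (-3.774) = 18.274 cm.
Second lens: d_i2 = 1/(1/(-5.5) - 1/(18.274)) = -4.228 cm.

-4.2 cm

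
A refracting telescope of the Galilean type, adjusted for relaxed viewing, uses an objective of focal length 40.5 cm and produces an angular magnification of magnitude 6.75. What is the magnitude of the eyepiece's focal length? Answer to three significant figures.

|M| = f_obj/|f_eye|, so |f_eye| = f_obj/|M| = 40.5/6.75 = 6.000 cm.
(The eyepiece is diverging, so its signed focal length is -6.000 cm.)

6.00 cm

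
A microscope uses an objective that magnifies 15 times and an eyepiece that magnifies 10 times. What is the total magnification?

150

The overall magnification of a compound microscope is the product of the objective and eyepiece magnifications:
M = M_obj x M_eye = 15 x 10 = 150.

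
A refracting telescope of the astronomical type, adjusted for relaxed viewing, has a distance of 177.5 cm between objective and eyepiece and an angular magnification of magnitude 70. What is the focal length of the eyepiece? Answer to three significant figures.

In normal adjustment the tube length equals f_obj + f_eye and |M| = f_obj/f_eye.
So f_obj = 70 f_eye and 70 f_eye + f_eye = 177.5 cm, giving f_eye = 177.5/71 = 2.500 cm and f_obj = 175.000 cm.

2.50 cm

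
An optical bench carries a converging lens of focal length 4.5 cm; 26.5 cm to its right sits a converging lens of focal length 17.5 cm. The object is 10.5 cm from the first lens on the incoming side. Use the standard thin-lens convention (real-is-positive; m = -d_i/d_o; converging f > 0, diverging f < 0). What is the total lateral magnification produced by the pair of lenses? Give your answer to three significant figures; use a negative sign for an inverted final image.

Lens 1: 1/d_i1 = 1/f_1 - 1/d_o1 = 1/4.5 - 1/10.5 = 0.12698 cm^-1, so d_i1 = 7.875 cm.
m_1 = -(7.875)/10.5 = -0.7500.
The intermediate image is 7.875 cm to the right of lens 1, so d_o2 = L - d_i1 = 26.5 - 7.875 = 18.625 cm.
Lens 2: 1/d_i2 = 1/f_2 - 1/d_o2 = 1/17.5 - 1/(18.625) = 0.00345 cm^-1, so d_i2 = 289.722 cm.
m_2 = -(289.722)/(18.625) = -15.5556.
Total m = m_1 x m_2 = (-0.7500)(-15.5556) = 11.6667.

11.7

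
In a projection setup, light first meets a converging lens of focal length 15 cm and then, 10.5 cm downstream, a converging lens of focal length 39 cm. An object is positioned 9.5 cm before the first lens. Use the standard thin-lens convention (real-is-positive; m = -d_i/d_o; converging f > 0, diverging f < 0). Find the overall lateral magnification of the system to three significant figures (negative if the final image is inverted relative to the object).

Lens 1: 1/d_i1 = 1/f_1 - 1/d_o1 = 1/15 - 1/9.5 = -0.03860 cm^-1, so d_i1 = -25.909 cm.
m_1 = -(-25.909)/9.5 = 2.7273.
The intermediate image is virtual, 25.909 cm to the left of lens 1, so d_o2 = L - d_i1 = 10.5 - (-25.909) = 36.409 cm.
Lens 2: 1/d_i2 = 1/f_2 - 1/d_o2 = 1/39 - 1/(36.409) = -0.00182 cm^-1, so d_i2 = -548.053 cm.
m_2 = -(-548.053)/(36.409) = 15.0526.
Overall magnification: m = m_1 m_2 = 41.0526.

41.1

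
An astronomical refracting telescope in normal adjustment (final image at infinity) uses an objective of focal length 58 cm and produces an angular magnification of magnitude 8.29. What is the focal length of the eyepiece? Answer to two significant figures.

7.0 cm

|M| = f_obj/f_eye, so f_eye = f_obj/|M| = 58/8.29 = 6.996 cm.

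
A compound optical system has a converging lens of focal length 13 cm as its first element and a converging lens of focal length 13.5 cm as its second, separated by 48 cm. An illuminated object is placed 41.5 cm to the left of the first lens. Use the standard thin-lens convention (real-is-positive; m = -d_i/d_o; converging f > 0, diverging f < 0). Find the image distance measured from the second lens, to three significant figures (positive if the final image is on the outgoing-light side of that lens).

Lens 1: 1/d_i1 = 1/f_1 - 1/d_o1 = 1/13 - 1/41.5 = 0.05283 cm^-1, so d_i1 = 18.930 cm.
The intermediate image is 18.930 cm to the right of lens 1, so d_o2 = L - d_i1 = 48 - 18.930 = 29.070 cm.
Lens 2: 1/d_i2 = 1/f_2 - 1/d_o2 = 1/13.5 - 1/(29.070) = 0.03967 cm^-1, so d_i2 = 25.205 cm.

25.2 cm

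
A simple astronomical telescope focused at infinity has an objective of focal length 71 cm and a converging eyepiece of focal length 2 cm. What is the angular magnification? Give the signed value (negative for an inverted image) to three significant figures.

-35.5

M = -f_obj/f_eye = -71/(2) = -35.500.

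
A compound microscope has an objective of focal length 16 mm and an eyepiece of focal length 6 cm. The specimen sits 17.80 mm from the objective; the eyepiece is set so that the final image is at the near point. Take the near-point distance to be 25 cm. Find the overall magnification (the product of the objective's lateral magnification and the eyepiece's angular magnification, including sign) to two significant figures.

Convert to cm: f_obj = 16 mm = 1.6 cm; d_o = 17.80 mm = 1.78 cm.
Objective: 1/d_i = 1/f_obj - 1/d_o = 1/1.6 - 1/1.78 = 0.06320 cm^-1, so d_i = 15.822 cm.
m_obj = -d_i/d_o = -15.822/1.78 = -8.889.
Eyepiece angular magnification (image at near point): M_eye = 1 + D/f_e = 1 + 25/6 = 5.167.
Overall M = m_obj x M_eye = (-8.889)(5.167) = -45.93.

-46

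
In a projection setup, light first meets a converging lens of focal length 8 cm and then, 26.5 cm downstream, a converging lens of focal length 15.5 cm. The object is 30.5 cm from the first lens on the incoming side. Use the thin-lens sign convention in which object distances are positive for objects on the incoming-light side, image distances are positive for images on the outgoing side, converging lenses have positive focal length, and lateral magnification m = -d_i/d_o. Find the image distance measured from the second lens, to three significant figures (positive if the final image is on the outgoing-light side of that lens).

1560 cm

First lens: d_i1 = 1/(1/8 - 1/30.5) = 10.844 cm.
Object distance for lens 2: d_o2 = 26.5 - 10.844 = 15.656 cm.
Second lens: d_i2 = 1/(1/15.5 - 1/(15.656)) = 1559.964 cm.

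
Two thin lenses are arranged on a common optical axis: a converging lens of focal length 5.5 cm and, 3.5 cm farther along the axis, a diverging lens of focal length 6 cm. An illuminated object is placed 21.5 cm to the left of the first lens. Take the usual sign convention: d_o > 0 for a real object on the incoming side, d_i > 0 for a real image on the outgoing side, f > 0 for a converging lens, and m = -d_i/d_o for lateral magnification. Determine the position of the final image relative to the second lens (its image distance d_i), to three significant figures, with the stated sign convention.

11.1 cm

First lens: d_i1 = 1/(1/5.5 - 1/21.5) = 7.391 cm.
Since 7.391 cm > 3.5 cm, the first image lies past the second lens and serves as a virtual object: d_o2 = L - d_i1 = -3.891 cm.
Second lens: d_i2 = 1/(1/(-6) - 1/(-3.891)) = 11.067 cm.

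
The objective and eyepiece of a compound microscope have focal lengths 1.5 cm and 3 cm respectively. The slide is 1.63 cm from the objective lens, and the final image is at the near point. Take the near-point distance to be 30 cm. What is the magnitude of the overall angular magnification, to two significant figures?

Objective: 1/d_i = 1/f_obj - 1/d_o = 1/1.5 - 1/1.63 = 0.05317 cm^-1, so d_i = 18.808 cm.
m_obj = -d_i/d_o = -18.808/1.63 = -11.538.
Eyepiece angular magnification (image at near point): M_eye = 1 + D/f_e = 1 + 30/3 = 11.000.
Overall M = m_obj x M_eye = (-11.538)(11.000) = -126.92.
|M| = 126.92.

130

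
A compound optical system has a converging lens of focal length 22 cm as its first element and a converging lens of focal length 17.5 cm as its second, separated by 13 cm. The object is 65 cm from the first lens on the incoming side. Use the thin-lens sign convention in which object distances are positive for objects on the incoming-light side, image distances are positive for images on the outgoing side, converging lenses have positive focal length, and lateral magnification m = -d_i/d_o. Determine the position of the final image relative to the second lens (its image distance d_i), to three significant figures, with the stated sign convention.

Applying the thin-lens equation to the first lens, 1/22 = 1/65 + 1/d_i1, which gives d_i1 = 33.256 cm.
Since 33.256 cm > 13 cm, the first image lies past the second lens and serves as a virtual object: d_o2 = L - d_i1 = -20.256 cm.
Applying the thin-lens equation again with f_2 = 17.5 cm and d_o2 = -20.256 cm gives d_i2 = 9.389 cm.

9.39 cm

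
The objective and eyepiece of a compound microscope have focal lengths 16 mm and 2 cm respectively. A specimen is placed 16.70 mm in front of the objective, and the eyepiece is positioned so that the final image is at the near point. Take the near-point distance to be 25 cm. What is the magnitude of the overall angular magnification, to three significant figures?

309

Convert to cm: f_obj = 16 mm = 1.6 cm; d_o = 16.70 mm = 1.67 cm.
Objective: 1/d_i = 1/f_obj - 1/d_o = 1/1.6 - 1/1.67 = 0.02620 cm^-1, so d_i = 38.171 cm.
m_obj = -d_i/d_o = -38.171/1.67 = -22.857.
Eyepiece angular magnification (image at near point): M_eye = 1 + D/f_e = 1 + 25/2 = 13.500.
Overall M = m_obj x M_eye = (-22.857)(13.500) = -308.57.
|M| = 308.57.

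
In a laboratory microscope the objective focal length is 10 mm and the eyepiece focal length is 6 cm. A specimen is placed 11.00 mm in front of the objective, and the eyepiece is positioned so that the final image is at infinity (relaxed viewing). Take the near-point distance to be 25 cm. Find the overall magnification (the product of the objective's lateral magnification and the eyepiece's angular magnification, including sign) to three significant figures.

Convert to cm: f_obj = 10 mm = 1 cm; d_o = 11.00 mm = 1.10 cm.
Objective: 1/d_i = 1/f_obj - 1/d_o = 1/1 - 1/1.10 = 0.09091 cm^-1, so d_i = 11.000 cm.
m_obj = -d_i/d_o = -11.000/1.10 = -10.000.
Eyepiece angular magnification (image at infinity): M_eye = D/f_e = 25/6 = 4.167.
Overall M = m_obj x M_eye = (-10.000)(4.167) = -41.67.

-41.7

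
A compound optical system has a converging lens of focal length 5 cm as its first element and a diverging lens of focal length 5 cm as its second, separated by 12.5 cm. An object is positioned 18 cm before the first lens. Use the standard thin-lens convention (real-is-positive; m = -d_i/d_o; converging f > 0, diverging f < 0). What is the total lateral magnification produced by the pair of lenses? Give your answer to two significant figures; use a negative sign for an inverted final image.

-0.18

First lens: d_i1 = 1/(1/5 - 1/18) = 6.923 cm.
m_1 = -(6.923)/18 = -0.3846.
That image sits 5.577 cm in front of the second lens, so d_o2 = 5.577 cm.
Second lens: d_i2 = 1/(1/(-5) - 1/(5.577)) = -2.636 cm.
m_2 = -(-2.636)/(5.577) = 0.4727.
Overall magnification: m = m_1 m_2 = -0.1818.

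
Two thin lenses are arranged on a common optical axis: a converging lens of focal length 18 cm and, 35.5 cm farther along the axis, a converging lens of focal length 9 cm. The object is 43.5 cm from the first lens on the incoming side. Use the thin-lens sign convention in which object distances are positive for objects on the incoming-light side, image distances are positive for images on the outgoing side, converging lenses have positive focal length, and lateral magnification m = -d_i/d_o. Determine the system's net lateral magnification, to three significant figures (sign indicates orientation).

Applying the thin-lens equation to the first lens, 1/18 = 1/43.5 + 1/d_i1, which gives d_i1 = 30.706 cm.
Its lateral magnification is m_1 = -d_i1/d_o1 = -(30.706)/43.5 = -0.7059.
The intermediate image is 30.706 cm to the right of lens 1, so d_o2 = L - d_i1 = 35.5 - 30.706 = 4.794 cm.
Applying the thin-lens equation again with f_2 = 9 cm and d_o2 = 4.794 cm gives d_i2 = -10.259 cm.
m_2 = -(-10.259)/(4.794) = 2.1399.
The system's lateral magnification is m_1 m_2 = (-0.7059)(2.1399) = -1.5105.

-1.51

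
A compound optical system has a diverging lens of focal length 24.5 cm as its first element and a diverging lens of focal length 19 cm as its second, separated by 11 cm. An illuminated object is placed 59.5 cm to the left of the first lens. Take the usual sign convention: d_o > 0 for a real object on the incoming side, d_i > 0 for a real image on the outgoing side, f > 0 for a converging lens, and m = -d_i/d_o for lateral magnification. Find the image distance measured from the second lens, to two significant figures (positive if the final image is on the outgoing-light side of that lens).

Applying the thin-lens equation to the first lens, 1/(-24.5) = 1/59.5 + 1/d_i1, which gives d_i1 = -17.354 cm.
The intermediate image is virtual, 17.354 cm to the left of lens 1, so d_o2 = L - d_i1 = 11 - (-17.354) = 28.354 cm.
Applying the thin-lens equation again with f_2 = -19 cm and d_o2 = 28.354 cm gives d_i2 = -11.377 cm.

-11 cm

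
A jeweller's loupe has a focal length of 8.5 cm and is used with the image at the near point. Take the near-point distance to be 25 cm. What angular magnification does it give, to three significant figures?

M = 1 + D/f = 1 + 25/8.5 = 3.941.

3.94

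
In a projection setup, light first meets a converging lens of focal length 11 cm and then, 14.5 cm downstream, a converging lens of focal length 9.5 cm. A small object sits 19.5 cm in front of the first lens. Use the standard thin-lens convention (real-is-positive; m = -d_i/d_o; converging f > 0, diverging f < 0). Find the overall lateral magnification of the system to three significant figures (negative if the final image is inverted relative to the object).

-0.608

Lens 1: 1/d_i1 = 1/f_1 - 1/d_o1 = 1/11 - 1/19.5 = 0.03963 cm^-1, so d_i1 = 25.235 cm.
m_1 = -(25.235)/19.5 = -1.2941.
Since 25.235 cm > 14.5 cm, the first image lies past the second lens and serves as a virtual object: d_o2 = L - d_i1 = -10.735 cm.
Lens 2: 1/d_i2 = 1/f_2 - 1/d_o2 = 1/9.5 - 1/(-10.735) = 0.19841 cm^-1, so d_i2 = 5.040 cm.
m_2 = -(5.040)/(-10.735) = 0.4695.
The system's lateral magnification is m_1 m_2 = (-1.2941)(0.4695) = -0.6076.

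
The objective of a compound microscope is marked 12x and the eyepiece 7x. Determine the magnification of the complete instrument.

The overall magnification of a compound microscope is the product of the objective and eyepiece magnifications:
M = M_obj x M_eye = 12 x 7 = 84.

84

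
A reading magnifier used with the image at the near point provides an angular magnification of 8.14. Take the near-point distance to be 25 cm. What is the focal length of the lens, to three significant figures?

3.50 cm

For the image at the near point, M = 1 + D/f.
f = D/(M - 1) = 25/(8.14 - 1) = 3.501 cm.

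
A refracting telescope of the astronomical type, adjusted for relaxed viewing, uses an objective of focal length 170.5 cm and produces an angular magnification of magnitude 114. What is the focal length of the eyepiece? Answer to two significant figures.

|M| = f_obj/f_eye, so f_eye = f_obj/|M| = 170.5/114.0 = 1.496 cm.

1.5 cm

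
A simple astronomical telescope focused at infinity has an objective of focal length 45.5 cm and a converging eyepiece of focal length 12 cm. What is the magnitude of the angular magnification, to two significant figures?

3.8

|M| = f_obj/|f_eye| = 45.5/12 = 3.792.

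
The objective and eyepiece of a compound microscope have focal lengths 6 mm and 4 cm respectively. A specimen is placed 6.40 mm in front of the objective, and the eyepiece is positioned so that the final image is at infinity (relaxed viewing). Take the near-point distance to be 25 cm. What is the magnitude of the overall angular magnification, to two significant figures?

94

Convert to cm: f_obj = 6 mm = 0.6 cm; d_o = 6.40 mm = 0.64 cm.
Objective: 1/d_i = 1/f_obj - 1/d_o = 1/0.6 - 1/0.64 = 0.10417 cm^-1, so d_i = 9.600 cm.
m_obj = -d_i/d_o = -9.600/0.64 = -15.000.
Eyepiece angular magnification (image at infinity): M_eye = D/f_e = 25/4 = 6.250.
Overall M = m_obj x M_eye = (-15.000)(6.250) = -93.75.
|M| = 93.75.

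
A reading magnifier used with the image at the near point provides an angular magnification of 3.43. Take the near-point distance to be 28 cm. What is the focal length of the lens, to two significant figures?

For the image at the near point, M = 1 + D/f.
f = D/(M - 1) = 28/(3.43 - 1) = 11.523 cm.

12 cm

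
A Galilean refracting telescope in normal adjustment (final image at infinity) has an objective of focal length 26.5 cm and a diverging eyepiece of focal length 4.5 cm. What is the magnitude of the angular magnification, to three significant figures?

|M| = f_obj/|f_eye| = 26.5/4.5 = 5.889.

5.89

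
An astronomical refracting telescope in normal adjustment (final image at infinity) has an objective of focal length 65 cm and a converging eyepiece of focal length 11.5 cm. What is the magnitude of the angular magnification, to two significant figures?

5.7

|M| = f_obj/|f_eye| = 65/11.5 = 5.652.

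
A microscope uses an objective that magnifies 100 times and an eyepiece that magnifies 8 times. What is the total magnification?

The overall magnification of a compound microscope is the product of the objective and eyepiece magnifications:
M = M_obj x M_eye = 100 x 8 = 800.

800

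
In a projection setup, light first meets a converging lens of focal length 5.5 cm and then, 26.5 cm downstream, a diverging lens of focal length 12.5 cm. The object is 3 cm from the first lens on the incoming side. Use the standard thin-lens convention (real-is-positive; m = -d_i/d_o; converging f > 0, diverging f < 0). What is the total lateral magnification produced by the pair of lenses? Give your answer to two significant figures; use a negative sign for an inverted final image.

Applying the thin-lens equation to the first lens, 1/5.5 = 1/3 + 1/d_i1, which gives d_i1 = -6.600 cm.
Its lateral magnification is m_1 = -d_i1/d_o1 = -(-6.600)/3 = 2.2000.
With d_i1 < 0 the first image is virtual and lies on the object side; the object distance for lens 2 is d_o2 = 26.5 - (-6.600) = 33.100 cm.
Applying the thin-lens equation again with f_2 = -12.5 cm and d_o2 = 33.100 cm gives d_i2 = -9.073 cm.
m_2 = -(-9.073)/(33.100) = 0.2741.
Overall magnification: m = m_1 m_2 = 0.6031.

0.60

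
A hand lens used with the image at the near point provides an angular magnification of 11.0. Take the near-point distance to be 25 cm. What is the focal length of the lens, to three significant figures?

2.50 cm

For the image at the near point, M = 1 + D/f.
f = D/(M - 1) = 25/(11.0 - 1) = 2.500 cm.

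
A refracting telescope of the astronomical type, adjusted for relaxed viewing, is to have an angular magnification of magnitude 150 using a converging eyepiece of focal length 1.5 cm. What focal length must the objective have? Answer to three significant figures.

225 cm

|M| = f_obj/|f_eye|, so f_obj = |M| x |f_eye| = 150.0 x 1.5 = 225.000 cm.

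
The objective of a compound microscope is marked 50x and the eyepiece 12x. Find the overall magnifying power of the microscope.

600

The overall magnification of a compound microscope is the product of the objective and eyepiece magnifications:
M = M_obj x M_eye = 50 x 12 = 600.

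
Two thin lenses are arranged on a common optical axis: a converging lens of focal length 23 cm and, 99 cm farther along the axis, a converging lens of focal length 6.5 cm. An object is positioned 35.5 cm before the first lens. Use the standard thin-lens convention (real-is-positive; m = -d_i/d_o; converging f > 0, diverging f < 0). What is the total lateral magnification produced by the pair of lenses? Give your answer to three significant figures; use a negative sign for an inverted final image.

0.440

First lens: d_i1 = 1/(1/23 - 1/35.5) = 65.320 cm.
m_1 = -(65.320)/35.5 = -1.8400.
The intermediate image is 65.320 cm to the right of lens 1, so d_o2 = L - d_i1 = 99 - 65.320 = 33.680 cm.
Second lens: d_i2 = 1/(1/6.5 - 1/(33.680)) = 8.054 cm.
m_2 = -(8.054)/(33.680) = -0.2391.
Total m = m_1 x m_2 = (-1.8400)(-0.2391) = 0.4400.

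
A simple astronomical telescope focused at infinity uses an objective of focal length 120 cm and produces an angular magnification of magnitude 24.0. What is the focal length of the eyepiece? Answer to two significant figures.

5.0 cm

|M| = f_obj/f_eye, so f_eye = f_obj/|M| = 120/24.0 = 5.000 cm.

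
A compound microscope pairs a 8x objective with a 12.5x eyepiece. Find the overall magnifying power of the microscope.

100

The overall magnification of a compound microscope is the product of the objective and eyepiece magnifications:
M = M_obj x M_eye = 8 x 12.5 = 100.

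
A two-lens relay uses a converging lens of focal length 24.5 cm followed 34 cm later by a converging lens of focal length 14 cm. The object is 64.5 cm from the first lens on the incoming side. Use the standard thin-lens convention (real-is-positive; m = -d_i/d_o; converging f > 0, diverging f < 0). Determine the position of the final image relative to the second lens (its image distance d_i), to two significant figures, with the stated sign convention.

4.0 cm

Lens 1: 1/d_i1 = 1/f_1 - 1/d_o1 = 1/24.5 - 1/64.5 = 0.02531 cm^-1, so d_i1 = 39.506 cm.
Since 39.506 cm > 34 cm, the first image lies past the second lens and serves as a virtual object: d_o2 = L - d_i1 = -5.506 cm.
Lens 2: 1/d_i2 = 1/f_2 - 1/d_o2 = 1/14 - 1/(-5.506) = 0.25304 cm^-1, so d_i2 = 3.952 cm.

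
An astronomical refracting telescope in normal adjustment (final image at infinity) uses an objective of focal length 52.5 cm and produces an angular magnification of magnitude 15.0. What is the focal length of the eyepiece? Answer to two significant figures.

|M| = f_obj/f_eye, so f_eye = f_obj/|M| = 52.5/15.0 = 3.500 cm.

3.5 cm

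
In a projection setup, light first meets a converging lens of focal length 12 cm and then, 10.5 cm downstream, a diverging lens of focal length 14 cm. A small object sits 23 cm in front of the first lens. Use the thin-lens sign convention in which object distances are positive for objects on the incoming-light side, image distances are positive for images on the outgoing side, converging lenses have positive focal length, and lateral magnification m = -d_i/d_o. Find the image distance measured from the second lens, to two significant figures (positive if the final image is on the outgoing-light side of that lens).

Applying the thin-lens equation to the first lens, 1/12 = 1/23 + 1/d_i1, which gives d_i1 = 25.091 cm.
Since 25.091 cm > 10.5 cm, the first image lies past the second lens and serves as a virtual object: d_o2 = L - d_i1 = -14.591 cm.
Applying the thin-lens equation again with f_2 = -14 cm and d_o2 = -14.591 cm gives d_i2 = -345.692 cm.

-350 cm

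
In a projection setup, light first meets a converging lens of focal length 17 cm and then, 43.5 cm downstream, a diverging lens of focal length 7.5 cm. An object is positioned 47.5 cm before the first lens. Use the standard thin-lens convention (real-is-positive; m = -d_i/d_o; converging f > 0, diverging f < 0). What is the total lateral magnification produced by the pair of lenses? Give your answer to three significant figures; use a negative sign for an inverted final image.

Applying the thin-lens equation to the first lens, 1/17 = 1/47.5 + 1/d_i1, which gives d_i1 = 26.475 cm.
Its lateral magnification is m_1 = -d_i1/d_o1 = -(26.475)/47.5 = -0.5574.
Object distance for lens 2: d_o2 = 43.5 - 26.475 = 17.025 cm.
Applying the thin-lens equation again with f_2 = -7.5 cm and d_o2 = 17.025 cm gives d_i2 = -5.206 cm.
m_2 = -(-5.206)/(17.025) = 0.3058.
Overall magnification: m = m_1 m_2 = -0.1705.

-0.170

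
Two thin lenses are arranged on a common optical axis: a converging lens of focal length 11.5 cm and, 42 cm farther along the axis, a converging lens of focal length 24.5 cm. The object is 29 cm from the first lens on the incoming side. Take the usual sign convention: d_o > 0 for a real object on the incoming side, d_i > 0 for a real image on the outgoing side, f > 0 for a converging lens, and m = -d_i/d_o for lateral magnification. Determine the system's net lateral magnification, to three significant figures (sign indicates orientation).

-10.3

Lens 1: 1/d_i1 = 1/f_1 - 1/d_o1 = 1/11.5 - 1/29 = 0.05247 cm^-1, so d_i1 = 19.057 cm.
m_1 = -(19.057)/29 = -0.6571.
That image sits 22.943 cm in front of the second lens, so d_o2 = 22.943 cm.
Lens 2: 1/d_i2 = 1/f_2 - 1/d_o2 = 1/24.5 - 1/(22.943) = -0.00277 cm^-1, so d_i2 = -360.982 cm.
m_2 = -(-360.982)/(22.943) = 15.7339.
The system's lateral magnification is m_1 m_2 = (-0.6571)(15.7339) = -10.3394.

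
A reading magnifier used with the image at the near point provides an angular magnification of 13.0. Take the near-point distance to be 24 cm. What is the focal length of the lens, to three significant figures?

For the image at the near point, M = 1 + D/f.
f = D/(M - 1) = 24/(13.0 - 1) = 2.000 cm.

2.00 cm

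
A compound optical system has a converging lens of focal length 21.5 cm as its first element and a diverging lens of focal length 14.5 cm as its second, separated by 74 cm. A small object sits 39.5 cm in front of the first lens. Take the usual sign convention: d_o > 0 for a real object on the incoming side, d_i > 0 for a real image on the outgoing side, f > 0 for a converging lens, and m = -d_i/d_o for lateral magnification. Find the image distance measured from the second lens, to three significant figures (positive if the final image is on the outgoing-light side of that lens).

Lens 1: 1/d_i1 = 1/f_1 - 1/d_o1 = 1/21.5 - 1/39.5 = 0.02120 cm^-1, so d_i1 = 47.181 cm.
Object distance for lens 2: d_o2 = 74 - 47.181 = 26.819 cm.
Lens 2: 1/d_i2 = 1/f_2 - 1/d_o2 = 1/(-14.5) - 1/(26.819) = -0.10625 cm^-1, so d_i2 = -9.412 cm.

-9.41 cm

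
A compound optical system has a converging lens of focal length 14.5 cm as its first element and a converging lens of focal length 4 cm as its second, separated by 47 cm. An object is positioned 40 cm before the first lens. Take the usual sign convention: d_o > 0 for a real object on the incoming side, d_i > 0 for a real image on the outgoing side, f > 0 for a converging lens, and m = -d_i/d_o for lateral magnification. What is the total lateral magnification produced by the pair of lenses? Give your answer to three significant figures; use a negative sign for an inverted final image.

0.112

First lens: d_i1 = 1/(1/14.5 - 1/40) = 22.745 cm.
m_1 = -(22.745)/40 = -0.5686.
The intermediate image is 22.745 cm to the right of lens 1, so d_o2 = L - d_i1 = 47 - 22.745 = 24.255 cm.
Second lens: d_i2 = 1/(1/4 - 1/(24.255)) = 4.790 cm.
m_2 = -(4.790)/(24.255) = -0.1975.
Total m = m_1 x m_2 = (-0.5686)(-0.1975) = 0.1123.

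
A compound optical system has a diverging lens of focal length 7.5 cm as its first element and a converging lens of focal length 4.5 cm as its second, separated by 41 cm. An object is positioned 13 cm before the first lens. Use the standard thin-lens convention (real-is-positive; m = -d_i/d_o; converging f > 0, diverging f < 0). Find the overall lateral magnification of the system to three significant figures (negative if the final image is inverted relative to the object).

-0.0399

Applying the thin-lens equation to the first lens, 1/(-7.5) = 1/13 + 1/d_i1, which gives d_i1 = -4.756 cm.
Its lateral magnification is m_1 = -d_i1/d_o1 = -(-4.756)/13 = 0.3659.
With d_i1 < 0 the first image is virtual and lies on the object side; the object distance for lens 2 is d_o2 = 41 - (-4.756) = 45.756 cm.
Applying the thin-lens equation again with f_2 = 4.5 cm and d_o2 = 45.756 cm gives d_i2 = 4.991 cm.
m_2 = -(4.991)/(45.756) = -0.1091.
The system's lateral magnification is m_1 m_2 = (0.3659)(-0.1091) = -0.0399.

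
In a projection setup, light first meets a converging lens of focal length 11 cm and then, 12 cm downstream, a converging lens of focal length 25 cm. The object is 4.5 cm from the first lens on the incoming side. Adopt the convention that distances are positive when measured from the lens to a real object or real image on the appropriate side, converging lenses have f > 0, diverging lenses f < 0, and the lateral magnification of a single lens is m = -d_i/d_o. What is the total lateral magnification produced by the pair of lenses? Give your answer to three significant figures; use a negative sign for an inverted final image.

7.86

Lens 1: 1/d_i1 = 1/f_1 - 1/d_o1 = 1/11 - 1/4.5 = -0.13131 cm^-1, so d_i1 = -7.615 cm.
m_1 = -(-7.615)/4.5 = 1.6923.
The intermediate image is virtual, 7.615 cm to the left of lens 1, so d_o2 = L - d_i1 = 12 - (-7.615) = 19.615 cm.
Lens 2: 1/d_i2 = 1/f_2 - 1/d_o2 = 1/25 - 1/(19.615) = -0.01098 cm^-1, so d_i2 = -91.071 cm.
m_2 = -(-91.071)/(19.615) = 4.6429.
Overall magnification: m = m_1 m_2 = 7.8571.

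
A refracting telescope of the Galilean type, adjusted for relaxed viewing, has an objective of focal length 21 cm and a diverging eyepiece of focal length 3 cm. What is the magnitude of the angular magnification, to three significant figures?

|M| = f_obj/|f_eye| = 21/3 = 7.000.

7.00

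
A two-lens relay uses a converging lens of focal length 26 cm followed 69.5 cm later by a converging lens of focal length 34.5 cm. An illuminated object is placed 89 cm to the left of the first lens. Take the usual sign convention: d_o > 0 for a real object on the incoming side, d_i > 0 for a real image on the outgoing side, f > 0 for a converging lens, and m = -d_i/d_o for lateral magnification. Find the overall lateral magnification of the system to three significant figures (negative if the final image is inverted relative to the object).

Applying the thin-lens equation to the first lens, 1/26 = 1/89 + 1/d_i1, which gives d_i1 = 36.730 cm.
Its lateral magnification is m_1 = -d_i1/d_o1 = -(36.730)/89 = -0.4127.
The intermediate image is 36.730 cm to the right of lens 1, so d_o2 = L - d_i1 = 69.5 - 36.730 = 32.770 cm.
Applying the thin-lens equation again with f_2 = 34.5 cm and d_o2 = 32.770 cm gives d_i2 = -653.443 cm.
m_2 = -(-653.443)/(32.770) = 19.9404.
The system's lateral magnification is m_1 m_2 = (-0.4127)(19.9404) = -8.2294.

-8.23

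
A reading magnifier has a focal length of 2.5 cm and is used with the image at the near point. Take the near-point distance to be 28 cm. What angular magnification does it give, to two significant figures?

M = 1 + D/f = 1 + 28/2.5 = 12.200.

12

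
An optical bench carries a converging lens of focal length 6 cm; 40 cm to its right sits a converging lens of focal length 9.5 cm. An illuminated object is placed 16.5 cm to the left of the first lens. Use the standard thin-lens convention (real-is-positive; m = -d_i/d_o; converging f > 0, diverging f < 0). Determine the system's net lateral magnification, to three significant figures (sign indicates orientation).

First lens: d_i1 = 1/(1/6 - 1/16.5) = 9.429 cm.
m_1 = -(9.429)/16.5 = -0.5714.
Object distance for lens 2: d_o2 = 40 - 9.429 = 30.571 cm.
Second lens: d_i2 = 1/(1/9.5 - 1/(30.571)) = 13.783 cm.
m_2 = -(13.783)/(30.571) = -0.4508.
Total m = m_1 x m_2 = (-0.5714)(-0.4508) = 0.2576.

0.258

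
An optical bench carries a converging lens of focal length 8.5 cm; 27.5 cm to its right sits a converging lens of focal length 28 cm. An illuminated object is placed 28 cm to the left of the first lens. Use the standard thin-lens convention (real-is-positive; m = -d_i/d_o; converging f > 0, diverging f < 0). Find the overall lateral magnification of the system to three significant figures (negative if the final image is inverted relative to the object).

First lens: d_i1 = 1/(1/8.5 - 1/28) = 12.205 cm.
m_1 = -(12.205)/28 = -0.4359.
That image sits 15.295 cm in front of the second lens, so d_o2 = 15.295 cm.
Second lens: d_i2 = 1/(1/28 - 1/(15.295)) = -33.707 cm.
m_2 = -(-33.707)/(15.295) = 2.2038.
The system's lateral magnification is m_1 m_2 = (-0.4359)(2.2038) = -0.9606.

-0.961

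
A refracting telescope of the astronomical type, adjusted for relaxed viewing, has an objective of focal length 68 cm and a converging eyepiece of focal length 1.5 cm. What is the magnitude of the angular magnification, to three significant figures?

|M| = f_obj/|f_eye| = 68/1.5 = 45.333.

45.3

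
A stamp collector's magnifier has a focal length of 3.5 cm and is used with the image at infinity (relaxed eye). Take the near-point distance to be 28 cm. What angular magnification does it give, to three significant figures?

8.00

M = D/f = 28/3.5 = 8.000.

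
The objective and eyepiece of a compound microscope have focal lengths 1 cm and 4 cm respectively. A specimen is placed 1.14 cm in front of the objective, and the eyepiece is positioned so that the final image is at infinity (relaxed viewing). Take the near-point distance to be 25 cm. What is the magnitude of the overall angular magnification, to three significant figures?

Objective: 1/d_i = 1/f_obj - 1/d_o = 1/1 - 1/1.14 = 0.12281 cm^-1, so d_i = 8.143 cm.
m_obj = -d_i/d_o = -8.143/1.14 = -7.143.
Eyepiece angular magnification (image at infinity): M_eye = D/f_e = 25/4 = 6.250.
Overall M = m_obj x M_eye = (-7.143)(6.250) = -44.64.
|M| = 44.64.

44.6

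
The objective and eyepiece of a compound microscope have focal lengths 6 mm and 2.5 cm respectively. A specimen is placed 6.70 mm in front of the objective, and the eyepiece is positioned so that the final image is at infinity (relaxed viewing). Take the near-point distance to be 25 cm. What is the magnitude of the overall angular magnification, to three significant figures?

85.7

Convert to cm: f_obj = 6 mm = 0.6 cm; d_o = 6.70 mm = 0.67 cm.
Objective: 1/d_i = 1/f_obj - 1/d_o = 1/0.6 - 1/0.67 = 0.17413 cm^-1, so d_i = 5.743 cm.
m_obj = -d_i/d_o = -5.743/0.67 = -8.571.
Eyepiece angular magnification (image at infinity): M_eye = D/f_e = 25/2.5 = 10.000.
Overall M = m_obj x M_eye = (-8.571)(10.000) = -85.71.
|M| = 85.71.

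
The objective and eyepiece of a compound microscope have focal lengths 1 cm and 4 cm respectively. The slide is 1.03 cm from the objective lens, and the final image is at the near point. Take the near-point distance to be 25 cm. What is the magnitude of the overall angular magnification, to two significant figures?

Objective: 1/d_i = 1/f_obj - 1/d_o = 1/1 - 1/1.03 = 0.02913 cm^-1, so d_i = 34.333 cm.
m_obj = -d_i/d_o = -34.333/1.03 = -33.333.
Eyepiece angular magnification (image at near point): M_eye = 1 + D/f_e = 1 + 25/4 = 7.250.
Overall M = m_obj x M_eye = (-33.333)(7.250) = -241.67.
|M| = 241.67.

240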